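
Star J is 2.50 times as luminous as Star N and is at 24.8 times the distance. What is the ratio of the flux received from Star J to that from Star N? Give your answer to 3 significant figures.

0.00406

F = L/(4πd²), so F_J/F_N = (L_J/L_N) / (d_J/d_N)²
= 2.50 / (24.8)² = 2.50 / 615.0 = 0.004065.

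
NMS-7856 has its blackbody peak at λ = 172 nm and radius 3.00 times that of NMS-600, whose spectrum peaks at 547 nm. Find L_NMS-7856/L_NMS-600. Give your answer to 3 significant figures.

921

Wien's law gives T ∝ 1/λ_max, so T_NMS-7856/T_NMS-600 = λ_NMS-600/λ_NMS-7856 = 547/172 = 3.180.
Then L ∝ R²T⁴ gives L_NMS-7856/L_NMS-600 = (3.00)² × (3.180)⁴ = 9.000 × 102.3 = 920.6.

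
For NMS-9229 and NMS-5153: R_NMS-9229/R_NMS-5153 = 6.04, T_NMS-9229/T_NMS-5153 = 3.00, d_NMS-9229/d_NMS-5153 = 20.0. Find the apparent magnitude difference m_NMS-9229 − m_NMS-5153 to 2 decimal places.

-2.17

L_NMS-9229/L_NMS-5153 = (6.04)²(3.00)⁴ = 2955.
F_NMS-9229/F_NMS-5153 = (L_NMS-9229/L_NMS-5153)/(d_NMS-9229/d_NMS-5153)² = 2955/400.0 = 7.388.
m_NMS-9229 − m_NMS-5153 = −2.5 log₁₀(7.388) = -2.17.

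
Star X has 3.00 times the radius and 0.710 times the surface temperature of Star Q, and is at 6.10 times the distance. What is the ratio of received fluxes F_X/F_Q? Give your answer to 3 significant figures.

0.0615

L_X/L_Q = (R_X/R_Q)²(T_X/T_Q)⁴ = (3.00)² × (0.710)⁴ = 2.287.
F_X/F_Q = (L_X/L_Q)/(d_X/d_Q)² = 2.287 / (6.10)² = 0.06146.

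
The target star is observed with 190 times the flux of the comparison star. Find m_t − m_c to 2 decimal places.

-5.70

m_t − m_c = −2.5 log₁₀(F_t/F_c) = −2.5 log₁₀(190) = −2.5 × (2.279) = -5.697.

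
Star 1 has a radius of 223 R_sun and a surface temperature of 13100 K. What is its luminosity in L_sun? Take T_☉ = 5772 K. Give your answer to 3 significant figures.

1.32×10^6 L_sun

L/L_☉ = (R/R_☉)² (T/T_☉)⁴ = (223)² × (13100/5772)⁴
       = 4.973×10^4 × (2.270)⁴ = 4.973×10^4 × 26.53 = 1.319×10^6.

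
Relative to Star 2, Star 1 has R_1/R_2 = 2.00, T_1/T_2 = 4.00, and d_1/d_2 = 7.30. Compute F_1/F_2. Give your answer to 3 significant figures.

L_1/L_2 = (R_1/R_2)²(T_1/T_2)⁴ = (2.00)² × (4.00)⁴ = 1024.
F_1/F_2 = (L_1/L_2)/(d_1/d_2)² = 1024 / (7.30)² = 19.22.

19.2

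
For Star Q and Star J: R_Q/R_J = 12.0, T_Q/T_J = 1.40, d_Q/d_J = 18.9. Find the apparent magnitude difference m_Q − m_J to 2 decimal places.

L_Q/L_J = (12.0)²(1.40)⁴ = 553.2.
F_Q/F_J = (L_Q/L_J)/(d_Q/d_J)² = 553.2/357.2 = 1.549.
m_Q − m_J = −2.5 log₁₀(1.549) = -0.47.

-0.47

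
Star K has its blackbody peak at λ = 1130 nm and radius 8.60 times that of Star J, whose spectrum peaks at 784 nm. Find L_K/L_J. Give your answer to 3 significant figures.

17.1

Wien's law gives T ∝ 1/λ_max, so T_K/T_J = λ_J/λ_K = 784/1130 = 0.6938.
Then L ∝ R²T⁴ gives L_K/L_J = (8.60)² × (0.6938)⁴ = 73.96 × 0.2317 = 17.14.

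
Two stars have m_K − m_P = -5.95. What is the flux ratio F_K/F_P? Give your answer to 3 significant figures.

F_K/F_P = 10^(−(m_K − m_P)/2.5) = 10^(5.95/2.5) = 10^2.380 = 239.9.

240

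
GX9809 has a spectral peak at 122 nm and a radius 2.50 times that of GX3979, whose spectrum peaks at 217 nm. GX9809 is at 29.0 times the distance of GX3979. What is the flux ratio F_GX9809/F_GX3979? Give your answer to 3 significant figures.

Wien's law: T_GX9809/T_GX3979 = λ_GX3979/λ_GX9809 = 217/122 = 1.779.
L_GX9809/L_GX3979 = (R_GX9809/R_GX3979)²(T_GX9809/T_GX3979)⁴ = (2.50)²(1.779)⁴ = 62.56.
F_GX9809/F_GX3979 = (L_GX9809/L_GX3979)/(d_GX9809/d_GX3979)² = 62.56/(29.0)² = 0.07438.

0.0744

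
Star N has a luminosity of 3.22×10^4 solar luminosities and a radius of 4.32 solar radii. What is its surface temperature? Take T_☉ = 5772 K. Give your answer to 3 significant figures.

3.72×10^4 K

T/T_☉ = (L/L_☉)^(1/4) / (R/R_☉)^(1/2)
T = 5772 × (3.22×10^4)^(1/4) / √(4.32) = 5772 × 13.40 / 2.078 = 3.720×10^4 K.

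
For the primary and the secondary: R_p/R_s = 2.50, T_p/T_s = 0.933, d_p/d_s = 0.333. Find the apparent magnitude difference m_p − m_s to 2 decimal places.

-4.08

L_p/L_s = (2.50)²(0.933)⁴ = 4.736.
F_p/F_s = (L_p/L_s)/(d_p/d_s)² = 4.736/0.1109 = 42.71.
m_p − m_s = −2.5 log₁₀(42.71) = -4.08.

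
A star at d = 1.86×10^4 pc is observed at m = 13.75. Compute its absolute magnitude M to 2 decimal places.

-2.60

M = m − 5 log₁₀(d/10 pc) = 13.75 − 5 log₁₀(1.86×10^4/10)
  = 13.75 − 5 × 3.270 = 13.75 − 16.35 = -2.60.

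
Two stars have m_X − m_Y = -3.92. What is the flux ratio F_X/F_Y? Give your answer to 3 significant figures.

F_X/F_Y = 10^(−(m_X − m_Y)/2.5) = 10^(3.92/2.5) = 10^1.568 = 36.98.

37.0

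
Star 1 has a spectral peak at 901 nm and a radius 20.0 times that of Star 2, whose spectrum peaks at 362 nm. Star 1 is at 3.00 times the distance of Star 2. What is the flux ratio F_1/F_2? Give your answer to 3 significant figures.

Wien's law: T_1/T_2 = λ_2/λ_1 = 362/901 = 0.4018.
L_1/L_2 = (R_1/R_2)²(T_1/T_2)⁴ = (20.0)²(0.4018)⁴ = 10.42.
F_1/F_2 = (L_1/L_2)/(d_1/d_2)² = 10.42/(3.00)² = 1.158.

1.16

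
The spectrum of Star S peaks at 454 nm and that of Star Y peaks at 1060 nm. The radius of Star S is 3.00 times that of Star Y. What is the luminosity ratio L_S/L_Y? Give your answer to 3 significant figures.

267

Wien's law gives T ∝ 1/λ_max, so T_S/T_Y = λ_Y/λ_S = 1060/454 = 2.335.
Then L ∝ R²T⁴ gives L_S/L_Y = (3.00)² × (2.335)⁴ = 9.000 × 29.72 = 267.4.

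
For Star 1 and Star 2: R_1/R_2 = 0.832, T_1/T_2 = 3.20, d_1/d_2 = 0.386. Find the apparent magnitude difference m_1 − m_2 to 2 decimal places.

L_1/L_2 = (0.832)²(3.20)⁴ = 72.58.
F_1/F_2 = (L_1/L_2)/(d_1/d_2)² = 72.58/0.1490 = 487.2.
m_1 − m_2 = −2.5 log₁₀(487.2) = -6.72.

-6.72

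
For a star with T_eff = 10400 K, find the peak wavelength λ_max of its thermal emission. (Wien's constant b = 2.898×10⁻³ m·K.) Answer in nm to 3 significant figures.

λ_max = b/T = 2.898×10⁻³ / 10400 = 2.79×10^-7 m = 278.7 nm.

279 nm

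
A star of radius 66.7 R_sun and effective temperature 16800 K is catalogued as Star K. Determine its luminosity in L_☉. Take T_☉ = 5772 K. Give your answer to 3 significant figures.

3.19×10^5 L_☉

L/L_☉ = (R/R_☉)² (T/T_☉)⁴ = (66.7)² × (16800/5772)⁴
       = 4449 × (2.911)⁴ = 4449 × 71.77 = 3.193×10^5.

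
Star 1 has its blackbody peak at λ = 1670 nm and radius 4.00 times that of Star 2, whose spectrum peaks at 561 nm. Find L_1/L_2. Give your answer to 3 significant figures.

0.204

Wien's law gives T ∝ 1/λ_max, so T_1/T_2 = λ_2/λ_1 = 561/1670 = 0.3359.
Then L ∝ R²T⁴ gives L_1/L_2 = (4.00)² × (0.3359)⁴ = 16.00 × 0.01273 = 0.2038.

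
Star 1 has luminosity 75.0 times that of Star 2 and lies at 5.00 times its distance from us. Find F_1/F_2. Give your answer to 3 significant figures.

3.00

F = L/(4πd²), so F_1/F_2 = (L_1/L_2) / (d_1/d_2)²
= 75.0 / (5.00)² = 75.0 / 25.00 = 3.000.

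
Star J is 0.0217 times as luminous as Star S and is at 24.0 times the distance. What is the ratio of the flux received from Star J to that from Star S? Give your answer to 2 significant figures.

F = L/(4πd²), so F_J/F_S = (L_J/L_S) / (d_J/d_S)²
= 0.0217 / (24.0)² = 0.0217 / 576.0 = 3.767×10^-5.

3.8×10^-5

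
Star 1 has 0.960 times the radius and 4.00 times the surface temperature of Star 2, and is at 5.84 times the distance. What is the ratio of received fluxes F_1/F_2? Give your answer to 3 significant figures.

L_1/L_2 = (R_1/R_2)²(T_1/T_2)⁴ = (0.960)² × (4.00)⁴ = 235.9.
F_1/F_2 = (L_1/L_2)/(d_1/d_2)² = 235.9 / (5.84)² = 6.918.

6.92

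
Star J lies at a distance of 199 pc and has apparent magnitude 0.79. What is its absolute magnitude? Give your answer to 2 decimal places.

-5.70

M = m − 5 log₁₀(d/10 pc) = 0.79 − 5 log₁₀(199/10)
  = 0.79 − 5 × 1.299 = 0.79 − 6.49 = -5.70.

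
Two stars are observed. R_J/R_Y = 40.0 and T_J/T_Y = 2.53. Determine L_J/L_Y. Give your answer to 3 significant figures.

From the Stefan–Boltzmann law, L ∝ R²T⁴, so
L_J/L_Y = (R_J/R_Y)² (T_J/T_Y)⁴ = (40.0)² × (2.53)⁴ = 1600 × 40.97 = 6.555×10^4.

6.56×10^4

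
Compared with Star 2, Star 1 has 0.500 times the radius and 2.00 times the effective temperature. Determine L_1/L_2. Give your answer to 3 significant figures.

From the Stefan–Boltzmann law, L ∝ R²T⁴, so
L_1/L_2 = (R_1/R_2)² (T_1/T_2)⁴ = (0.500)² × (2.00)⁴ = 0.2500 × 16.00 = 4.000.

4.00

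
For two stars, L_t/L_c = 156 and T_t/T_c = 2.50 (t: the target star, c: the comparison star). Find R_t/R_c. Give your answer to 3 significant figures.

L ∝ R²T⁴ gives R ∝ √L / T², so
R_t/R_c = √(156) / (2.50)² = 12.49 / 6.250 = 1.998.

2.00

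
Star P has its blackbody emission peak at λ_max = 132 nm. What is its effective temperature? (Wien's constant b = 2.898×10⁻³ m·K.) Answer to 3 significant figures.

T = b/λ_max = 2.898×10⁻³ / (132×10⁻⁹) = 2.195×10^4 K.

2.20×10^4 K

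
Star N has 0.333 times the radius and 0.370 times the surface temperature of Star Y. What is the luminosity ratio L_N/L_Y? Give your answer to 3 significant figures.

From the Stefan–Boltzmann law, L ∝ R²T⁴, so
L_N/L_Y = (R_N/R_Y)² (T_N/T_Y)⁴ = (0.333)² × (0.370)⁴ = 0.1109 × 0.01874 = 0.002078.

0.00208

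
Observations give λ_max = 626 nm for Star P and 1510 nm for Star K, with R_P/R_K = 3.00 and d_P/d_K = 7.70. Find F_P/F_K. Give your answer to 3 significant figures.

5.14

Wien's law: T_P/T_K = λ_K/λ_P = 1510/626 = 2.412.
L_P/L_K = (R_P/R_K)²(T_P/T_K)⁴ = (3.00)²(2.412)⁴ = 304.7.
F_P/F_K = (L_P/L_K)/(d_P/d_K)² = 304.7/(7.70)² = 5.139.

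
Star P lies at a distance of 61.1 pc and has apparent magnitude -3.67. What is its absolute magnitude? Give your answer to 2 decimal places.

-7.60

M = m − 5 log₁₀(d/10 pc) = -3.67 − 5 log₁₀(61.1/10)
  = -3.67 − 5 × 0.786 = -3.67 − 3.93 = -7.60.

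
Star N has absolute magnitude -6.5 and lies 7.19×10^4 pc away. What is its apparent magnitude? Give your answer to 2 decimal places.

12.78

m = M + 5 log₁₀(d/10 pc) = -6.5 + 5 log₁₀(7.19×10^4/10)
  = -6.5 + 5 × 3.857 = -6.5 + 19.28 = 12.78.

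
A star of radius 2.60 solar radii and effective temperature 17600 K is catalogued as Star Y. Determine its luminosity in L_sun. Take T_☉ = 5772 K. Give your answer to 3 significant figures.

584 L_sun

L/L_☉ = (R/R_☉)² (T/T_☉)⁴ = (2.60)² × (17600/5772)⁴
       = 6.760 × (3.049)⁴ = 6.760 × 86.45 = 584.4.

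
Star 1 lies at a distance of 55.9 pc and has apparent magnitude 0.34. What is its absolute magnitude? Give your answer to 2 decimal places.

-3.40

M = m − 5 log₁₀(d/10 pc) = 0.34 − 5 log₁₀(55.9/10)
  = 0.34 − 5 × 0.747 = 0.34 − 3.74 = -3.40.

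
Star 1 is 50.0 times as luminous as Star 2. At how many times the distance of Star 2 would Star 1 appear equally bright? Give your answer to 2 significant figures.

7.1

Equal flux requires L_1/d_1² = L_2/d_2², so d_1/d_2 = √(L_1/L_2)
= √(50.0) = 7.071.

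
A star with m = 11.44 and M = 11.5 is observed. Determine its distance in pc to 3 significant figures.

m − M = 5 log₁₀(d/10 pc)
11.44 − (11.5) = -0.06 = 5 log₁₀(d/10)
d = 10 × 10^(-0.06/5) = 10 × 10^-0.012 = 9.727 pc.

9.73 pc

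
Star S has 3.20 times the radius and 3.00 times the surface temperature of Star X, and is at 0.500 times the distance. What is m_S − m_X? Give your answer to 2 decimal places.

-8.80

L_S/L_X = (3.20)²(3.00)⁴ = 829.4.
F_S/F_X = (L_S/L_X)/(d_S/d_X)² = 829.4/0.2500 = 3318.
m_S − m_X = −2.5 log₁₀(3318) = -8.80.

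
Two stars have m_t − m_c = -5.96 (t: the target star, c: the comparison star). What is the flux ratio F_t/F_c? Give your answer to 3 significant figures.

242

F_t/F_c = 10^(−(m_t − m_c)/2.5) = 10^(5.96/2.5) = 10^2.384 = 242.1.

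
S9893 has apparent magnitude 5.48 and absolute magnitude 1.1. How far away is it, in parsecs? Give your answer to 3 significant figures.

m − M = 5 log₁₀(d/10 pc)
5.48 − (1.1) = 4.38 = 5 log₁₀(d/10)
d = 10 × 10^(4.38/5) = 10 × 10^0.876 = 75.16 pc.

75.2 pc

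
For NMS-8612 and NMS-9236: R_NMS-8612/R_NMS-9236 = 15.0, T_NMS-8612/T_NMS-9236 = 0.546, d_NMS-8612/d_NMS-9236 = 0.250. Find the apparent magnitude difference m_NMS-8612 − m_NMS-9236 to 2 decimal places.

-6.26

L_NMS-8612/L_NMS-9236 = (15.0)²(0.546)⁴ = 20.00.
F_NMS-8612/F_NMS-9236 = (L_NMS-8612/L_NMS-9236)/(d_NMS-8612/d_NMS-9236)² = 20.00/0.06250 = 319.9.
m_NMS-8612 − m_NMS-9236 = −2.5 log₁₀(319.9) = -6.26.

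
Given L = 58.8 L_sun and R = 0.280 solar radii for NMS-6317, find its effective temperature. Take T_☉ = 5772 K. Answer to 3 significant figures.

T/T_☉ = (L/L_☉)^(1/4) / (R/R_☉)^(1/2)
T = 5772 × (58.8)^(1/4) / √(0.280) = 5772 × 2.769 / 0.5292 = 3.021×10^4 K.

3.02×10^4 K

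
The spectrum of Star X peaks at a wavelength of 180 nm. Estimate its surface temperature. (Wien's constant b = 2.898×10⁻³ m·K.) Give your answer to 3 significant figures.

T = b/λ_max = 2.898×10⁻³ / (180×10⁻⁹) = 1.610×10^4 K.

1.61×10^4 K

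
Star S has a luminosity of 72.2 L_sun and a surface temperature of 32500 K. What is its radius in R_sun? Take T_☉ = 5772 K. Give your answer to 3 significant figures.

0.268 R_sun

R/R_☉ = √(L/L_☉) / (T/T_☉)² = √(72.2) / (5.631)²
       = 8.497 / 31.70 = 0.2680.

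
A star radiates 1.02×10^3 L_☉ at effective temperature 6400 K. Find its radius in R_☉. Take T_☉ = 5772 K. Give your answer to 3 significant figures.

26.0 R_☉

R/R_☉ = √(L/L_☉) / (T/T_☉)² = √(1.02×10^3) / (1.109)²
       = 31.94 / 1.229 = 25.98.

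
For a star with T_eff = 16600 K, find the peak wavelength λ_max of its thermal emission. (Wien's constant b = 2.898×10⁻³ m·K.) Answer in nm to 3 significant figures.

175 nm

λ_max = b/T = 2.898×10⁻³ / 16600 = 1.75×10^-7 m = 174.6 nm.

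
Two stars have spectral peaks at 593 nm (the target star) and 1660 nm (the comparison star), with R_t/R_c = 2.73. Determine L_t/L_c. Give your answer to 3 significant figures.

Wien's law gives T ∝ 1/λ_max, so T_t/T_c = λ_c/λ_t = 1660/593 = 2.799.
Then L ∝ R²T⁴ gives L_t/L_c = (2.73)² × (2.799)⁴ = 7.453 × 61.41 = 457.7.

458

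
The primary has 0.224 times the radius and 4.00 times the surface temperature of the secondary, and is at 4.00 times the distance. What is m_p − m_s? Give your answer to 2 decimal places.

L_p/L_s = (0.224)²(4.00)⁴ = 12.85.
F_p/F_s = (L_p/L_s)/(d_p/d_s)² = 12.85/16.00 = 0.8028.
m_p − m_s = −2.5 log₁₀(0.8028) = 0.24.

0.24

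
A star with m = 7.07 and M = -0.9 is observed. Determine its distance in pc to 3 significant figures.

393 pc

m − M = 5 log₁₀(d/10 pc)
7.07 − (-0.9) = 7.97 = 5 log₁₀(d/10)
d = 10 × 10^(7.97/5) = 10 × 10^1.594 = 392.6 pc.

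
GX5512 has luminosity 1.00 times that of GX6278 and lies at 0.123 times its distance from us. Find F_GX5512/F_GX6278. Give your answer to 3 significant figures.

66.1

F = L/(4πd²), so F_GX5512/F_GX6278 = (L_GX5512/L_GX6278) / (d_GX5512/d_GX6278)²
= 1.00 / (0.123)² = 1.00 / 0.01513 = 66.10.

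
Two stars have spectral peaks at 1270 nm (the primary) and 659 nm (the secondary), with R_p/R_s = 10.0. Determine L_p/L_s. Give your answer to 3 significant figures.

Wien's law gives T ∝ 1/λ_max, so T_p/T_s = λ_s/λ_p = 659/1270 = 0.5189.
Then L ∝ R²T⁴ gives L_p/L_s = (10.0)² × (0.5189)⁴ = 100.0 × 0.07250 = 7.250.

7.25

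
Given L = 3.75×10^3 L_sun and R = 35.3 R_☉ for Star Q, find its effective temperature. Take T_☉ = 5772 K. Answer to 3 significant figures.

7.60×10^3 K

T/T_☉ = (L/L_☉)^(1/4) / (R/R_☉)^(1/2)
T = 5772 × (3.75×10^3)^(1/4) / √(35.3) = 5772 × 7.825 / 5.941 = 7602 K.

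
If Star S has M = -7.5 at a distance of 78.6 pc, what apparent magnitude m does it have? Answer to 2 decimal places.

-3.02

m = M + 5 log₁₀(d/10 pc) = -7.5 + 5 log₁₀(78.6/10)
  = -7.5 + 5 × 0.895 = -7.5 + 4.48 = -3.02.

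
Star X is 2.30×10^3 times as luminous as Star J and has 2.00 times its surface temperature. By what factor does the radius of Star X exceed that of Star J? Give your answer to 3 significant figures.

L ∝ R²T⁴ gives R ∝ √L / T², so
R_X/R_J = √(2.30×10^3) / (2.00)² = 47.96 / 4.000 = 11.99.

12.0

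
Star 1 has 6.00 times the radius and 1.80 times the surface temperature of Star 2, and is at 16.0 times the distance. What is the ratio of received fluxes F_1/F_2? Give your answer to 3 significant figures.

L_1/L_2 = (R_1/R_2)²(T_1/T_2)⁴ = (6.00)² × (1.80)⁴ = 377.9.
F_1/F_2 = (L_1/L_2)/(d_1/d_2)² = 377.9 / (16.0)² = 1.476.

1.48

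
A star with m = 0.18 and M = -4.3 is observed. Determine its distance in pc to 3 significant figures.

78.7 pc

m − M = 5 log₁₀(d/10 pc)
0.18 − (-4.3) = 4.48 = 5 log₁₀(d/10)
d = 10 × 10^(4.48/5) = 10 × 10^0.896 = 78.70 pc.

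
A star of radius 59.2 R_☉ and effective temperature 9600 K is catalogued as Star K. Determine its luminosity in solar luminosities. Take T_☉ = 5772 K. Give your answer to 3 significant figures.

2.68×10^4 solar luminosities

L/L_☉ = (R/R_☉)² (T/T_☉)⁴ = (59.2)² × (9600/5772)⁴
       = 3505 × (1.663)⁴ = 3505 × 7.652 = 2.682×10^4.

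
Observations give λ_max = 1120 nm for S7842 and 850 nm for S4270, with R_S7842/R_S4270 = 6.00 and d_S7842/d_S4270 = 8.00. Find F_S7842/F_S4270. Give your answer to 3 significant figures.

Wien's law: T_S7842/T_S4270 = λ_S4270/λ_S7842 = 850/1120 = 0.7589.
L_S7842/L_S4270 = (R_S7842/R_S4270)²(T_S7842/T_S4270)⁴ = (6.00)²(0.7589)⁴ = 11.94.
F_S7842/F_S4270 = (L_S7842/L_S4270)/(d_S7842/d_S4270)² = 11.94/(8.00)² = 0.1866.

0.187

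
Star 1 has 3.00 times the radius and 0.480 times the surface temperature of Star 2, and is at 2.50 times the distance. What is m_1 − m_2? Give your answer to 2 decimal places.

2.79

L_1/L_2 = (3.00)²(0.480)⁴ = 0.4778.
F_1/F_2 = (L_1/L_2)/(d_1/d_2)² = 0.4778/6.250 = 0.07644.
m_1 − m_2 = −2.5 log₁₀(0.07644) = 2.79.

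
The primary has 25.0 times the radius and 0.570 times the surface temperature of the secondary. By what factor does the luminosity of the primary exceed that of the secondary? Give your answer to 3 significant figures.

From the Stefan–Boltzmann law, L ∝ R²T⁴, so
L_p/L_s = (R_p/R_s)² (T_p/T_s)⁴ = (25.0)² × (0.570)⁴ = 625.0 × 0.1056 = 65.98.

66.0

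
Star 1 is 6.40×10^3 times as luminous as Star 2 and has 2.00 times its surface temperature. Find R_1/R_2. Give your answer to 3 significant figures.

20.0

L ∝ R²T⁴ gives R ∝ √L / T², so
R_1/R_2 = √(6.40×10^3) / (2.00)² = 80.00 / 4.000 = 20.00.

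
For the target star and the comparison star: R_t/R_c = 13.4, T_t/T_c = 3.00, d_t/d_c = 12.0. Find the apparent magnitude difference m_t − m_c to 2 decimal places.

-5.01

L_t/L_c = (13.4)²(3.00)⁴ = 1.454×10^4.
F_t/F_c = (L_t/L_c)/(d_t/d_c)² = 1.454×10^4/144.0 = 101.0.
m_t − m_c = −2.5 log₁₀(101.0) = -5.01.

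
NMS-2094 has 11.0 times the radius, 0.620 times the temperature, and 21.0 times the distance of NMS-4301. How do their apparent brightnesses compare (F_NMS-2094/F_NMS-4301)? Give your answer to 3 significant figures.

L_NMS-2094/L_NMS-4301 = (R_NMS-2094/R_NMS-4301)²(T_NMS-2094/T_NMS-4301)⁴ = (11.0)² × (0.620)⁴ = 17.88.
F_NMS-2094/F_NMS-4301 = (L_NMS-2094/L_NMS-4301)/(d_NMS-2094/d_NMS-4301)² = 17.88 / (21.0)² = 0.04054.

0.0405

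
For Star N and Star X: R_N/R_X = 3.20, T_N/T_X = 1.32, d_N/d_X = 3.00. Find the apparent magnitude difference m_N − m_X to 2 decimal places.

-1.35

L_N/L_X = (3.20)²(1.32)⁴ = 31.09.
F_N/F_X = (L_N/L_X)/(d_N/d_X)² = 31.09/9.000 = 3.454.
m_N − m_X = −2.5 log₁₀(3.454) = -1.35.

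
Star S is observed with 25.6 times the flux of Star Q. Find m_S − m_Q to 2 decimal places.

-3.52

m_S − m_Q = −2.5 log₁₀(F_S/F_Q) = −2.5 log₁₀(25.6) = −2.5 × (1.408) = -3.521.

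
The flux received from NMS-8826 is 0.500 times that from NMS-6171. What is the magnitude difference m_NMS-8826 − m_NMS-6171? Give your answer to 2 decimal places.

m_NMS-8826 − m_NMS-6171 = −2.5 log₁₀(F_NMS-8826/F_NMS-6171) = −2.5 log₁₀(0.500) = −2.5 × (-0.301) = 0.753.

0.75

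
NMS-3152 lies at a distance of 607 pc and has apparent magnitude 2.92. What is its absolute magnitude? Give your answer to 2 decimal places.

M = m − 5 log₁₀(d/10 pc) = 2.92 − 5 log₁₀(607/10)
  = 2.92 − 5 × 1.783 = 2.92 − 8.92 = -6.00.

-6.00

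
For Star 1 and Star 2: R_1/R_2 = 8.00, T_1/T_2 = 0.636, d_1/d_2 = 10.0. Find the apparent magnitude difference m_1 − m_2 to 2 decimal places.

L_1/L_2 = (8.00)²(0.636)⁴ = 10.47.
F_1/F_2 = (L_1/L_2)/(d_1/d_2)² = 10.47/100.0 = 0.1047.
m_1 − m_2 = −2.5 log₁₀(0.1047) = 2.45.

2.45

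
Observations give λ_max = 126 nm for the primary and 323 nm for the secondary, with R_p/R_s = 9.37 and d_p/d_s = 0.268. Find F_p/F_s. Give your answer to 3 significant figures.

5.28×10^4

Wien's law: T_p/T_s = λ_s/λ_p = 323/126 = 2.563.
L_p/L_s = (R_p/R_s)²(T_p/T_s)⁴ = (9.37)²(2.563)⁴ = 3791.
F_p/F_s = (L_p/L_s)/(d_p/d_s)² = 3791/(0.268)² = 5.279×10^4.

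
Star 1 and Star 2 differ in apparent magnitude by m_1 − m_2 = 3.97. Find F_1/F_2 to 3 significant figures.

0.0258

F_1/F_2 = 10^(−(m_1 − m_2)/2.5) = 10^(-3.97/2.5) = 10^-1.588 = 0.02582.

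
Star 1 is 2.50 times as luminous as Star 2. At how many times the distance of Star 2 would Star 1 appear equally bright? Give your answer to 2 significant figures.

Equal flux requires L_1/d_1² = L_2/d_2², so d_1/d_2 = √(L_1/L_2)
= √(2.50) = 1.581.

1.6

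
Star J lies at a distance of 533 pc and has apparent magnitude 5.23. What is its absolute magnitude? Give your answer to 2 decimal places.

M = m − 5 log₁₀(d/10 pc) = 5.23 − 5 log₁₀(533/10)
  = 5.23 − 5 × 1.727 = 5.23 − 8.63 = -3.40.

-3.40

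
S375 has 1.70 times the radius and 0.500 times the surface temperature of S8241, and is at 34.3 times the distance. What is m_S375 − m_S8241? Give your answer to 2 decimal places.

9.53

L_S375/L_S8241 = (1.70)²(0.500)⁴ = 0.1806.
F_S375/F_S8241 = (L_S375/L_S8241)/(d_S375/d_S8241)² = 0.1806/1176 = 1.535×10^-4.
m_S375 − m_S8241 = −2.5 log₁₀(1.535×10^-4) = 9.53.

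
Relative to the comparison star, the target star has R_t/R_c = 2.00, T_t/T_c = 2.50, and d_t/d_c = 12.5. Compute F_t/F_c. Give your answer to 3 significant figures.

1.00

L_t/L_c = (R_t/R_c)²(T_t/T_c)⁴ = (2.00)² × (2.50)⁴ = 156.2.
F_t/F_c = (L_t/L_c)/(d_t/d_c)² = 156.2 / (12.5)² = 1.000.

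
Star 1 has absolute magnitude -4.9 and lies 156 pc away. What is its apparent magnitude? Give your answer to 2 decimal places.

1.07

m = M + 5 log₁₀(d/10 pc) = -4.9 + 5 log₁₀(156/10)
  = -4.9 + 5 × 1.193 = -4.9 + 5.97 = 1.07.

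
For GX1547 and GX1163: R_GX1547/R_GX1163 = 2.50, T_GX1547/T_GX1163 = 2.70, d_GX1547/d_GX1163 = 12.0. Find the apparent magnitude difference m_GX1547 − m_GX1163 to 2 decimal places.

L_GX1547/L_GX1163 = (2.50)²(2.70)⁴ = 332.2.
F_GX1547/F_GX1163 = (L_GX1547/L_GX1163)/(d_GX1547/d_GX1163)² = 332.2/144.0 = 2.307.
m_GX1547 − m_GX1163 = −2.5 log₁₀(2.307) = -0.91.

-0.91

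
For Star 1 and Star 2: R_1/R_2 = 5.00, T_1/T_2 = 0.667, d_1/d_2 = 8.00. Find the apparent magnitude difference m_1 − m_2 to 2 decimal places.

2.78

L_1/L_2 = (5.00)²(0.667)⁴ = 4.948.
F_1/F_2 = (L_1/L_2)/(d_1/d_2)² = 4.948/64.00 = 0.07731.
m_1 − m_2 = −2.5 log₁₀(0.07731) = 2.78.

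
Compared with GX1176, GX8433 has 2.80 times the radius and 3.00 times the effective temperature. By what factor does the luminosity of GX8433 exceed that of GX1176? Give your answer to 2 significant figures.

From the Stefan–Boltzmann law, L ∝ R²T⁴, so
L_GX8433/L_GX1176 = (R_GX8433/R_GX1176)² (T_GX8433/T_GX1176)⁴ = (2.80)² × (3.00)⁴ = 7.840 × 81.00 = 635.0.

6.4×10^2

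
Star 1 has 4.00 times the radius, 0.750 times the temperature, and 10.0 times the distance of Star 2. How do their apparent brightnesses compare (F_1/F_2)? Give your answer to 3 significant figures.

L_1/L_2 = (R_1/R_2)²(T_1/T_2)⁴ = (4.00)² × (0.750)⁴ = 5.062.
F_1/F_2 = (L_1/L_2)/(d_1/d_2)² = 5.062 / (10.0)² = 0.05063.

0.0506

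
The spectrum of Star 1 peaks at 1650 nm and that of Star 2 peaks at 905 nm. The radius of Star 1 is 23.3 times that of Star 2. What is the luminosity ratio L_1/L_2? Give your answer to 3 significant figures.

49.1

Wien's law gives T ∝ 1/λ_max, so T_1/T_2 = λ_2/λ_1 = 905/1650 = 0.5485.
Then L ∝ R²T⁴ gives L_1/L_2 = (23.3)² × (0.5485)⁴ = 542.9 × 0.09050 = 49.13.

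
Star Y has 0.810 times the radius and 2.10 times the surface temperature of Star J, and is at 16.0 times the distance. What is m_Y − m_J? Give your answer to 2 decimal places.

3.26

L_Y/L_J = (0.810)²(2.10)⁴ = 12.76.
F_Y/F_J = (L_Y/L_J)/(d_Y/d_J)² = 12.76/256.0 = 0.04984.
m_Y − m_J = −2.5 log₁₀(0.04984) = 3.26.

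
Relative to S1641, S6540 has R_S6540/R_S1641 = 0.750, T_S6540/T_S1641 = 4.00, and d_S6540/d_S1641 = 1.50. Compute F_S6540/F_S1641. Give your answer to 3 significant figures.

64.0

L_S6540/L_S1641 = (R_S6540/R_S1641)²(T_S6540/T_S1641)⁴ = (0.750)² × (4.00)⁴ = 144.0.
F_S6540/F_S1641 = (L_S6540/L_S1641)/(d_S6540/d_S1641)² = 144.0 / (1.50)² = 64.00.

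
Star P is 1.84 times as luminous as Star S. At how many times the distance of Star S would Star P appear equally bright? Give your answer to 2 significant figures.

Equal flux requires L_P/d_P² = L_S/d_S², so d_P/d_S = √(L_P/L_S)
= √(1.84) = 1.356.

1.4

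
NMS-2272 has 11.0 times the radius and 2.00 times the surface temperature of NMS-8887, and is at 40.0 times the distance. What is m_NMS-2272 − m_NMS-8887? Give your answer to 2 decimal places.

-0.21

L_NMS-2272/L_NMS-8887 = (11.0)²(2.00)⁴ = 1936.
F_NMS-2272/F_NMS-8887 = (L_NMS-2272/L_NMS-8887)/(d_NMS-2272/d_NMS-8887)² = 1936/1600 = 1.210.
m_NMS-2272 − m_NMS-8887 = −2.5 log₁₀(1.210) = -0.21.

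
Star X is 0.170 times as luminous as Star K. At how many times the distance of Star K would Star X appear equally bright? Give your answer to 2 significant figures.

0.41

Equal flux requires L_X/d_X² = L_K/d_K², so d_X/d_K = √(L_X/L_K)
= √(0.170) = 0.4123.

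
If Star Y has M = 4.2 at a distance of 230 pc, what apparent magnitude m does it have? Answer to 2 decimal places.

m = M + 5 log₁₀(d/10 pc) = 4.2 + 5 log₁₀(230/10)
  = 4.2 + 5 × 1.362 = 4.2 + 6.81 = 11.01.

11.01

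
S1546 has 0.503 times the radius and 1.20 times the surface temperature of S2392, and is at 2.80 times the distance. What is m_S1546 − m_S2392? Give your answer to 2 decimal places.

2.94

L_S1546/L_S2392 = (0.503)²(1.20)⁴ = 0.5246.
F_S1546/F_S2392 = (L_S1546/L_S2392)/(d_S1546/d_S2392)² = 0.5246/7.840 = 0.06692.
m_S1546 − m_S2392 = −2.5 log₁₀(0.06692) = 2.94.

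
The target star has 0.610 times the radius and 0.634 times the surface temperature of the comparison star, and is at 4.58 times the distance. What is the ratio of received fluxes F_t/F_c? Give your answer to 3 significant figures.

L_t/L_c = (R_t/R_c)²(T_t/T_c)⁴ = (0.610)² × (0.634)⁴ = 0.06012.
F_t/F_c = (L_t/L_c)/(d_t/d_c)² = 0.06012 / (4.58)² = 0.002866.

0.00287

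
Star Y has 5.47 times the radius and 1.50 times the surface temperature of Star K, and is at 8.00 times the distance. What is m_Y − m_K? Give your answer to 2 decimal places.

L_Y/L_K = (5.47)²(1.50)⁴ = 151.5.
F_Y/F_K = (L_Y/L_K)/(d_Y/d_K)² = 151.5/64.00 = 2.367.
m_Y − m_K = −2.5 log₁₀(2.367) = -0.94.

-0.94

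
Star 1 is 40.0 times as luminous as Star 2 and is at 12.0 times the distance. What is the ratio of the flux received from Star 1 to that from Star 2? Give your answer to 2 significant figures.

0.28

F = L/(4πd²), so F_1/F_2 = (L_1/L_2) / (d_1/d_2)²
= 40.0 / (12.0)² = 40.0 / 144.0 = 0.2778.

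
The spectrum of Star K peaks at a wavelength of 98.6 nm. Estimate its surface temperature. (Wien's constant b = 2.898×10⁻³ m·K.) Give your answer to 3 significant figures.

T = b/λ_max = 2.898×10⁻³ / (98.6×10⁻⁹) = 2.939×10^4 K.

2.94×10^4 K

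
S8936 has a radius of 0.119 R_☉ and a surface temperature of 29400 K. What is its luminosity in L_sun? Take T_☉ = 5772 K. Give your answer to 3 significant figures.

9.53 L_sun

L/L_☉ = (R/R_☉)² (T/T_☉)⁴ = (0.119)² × (29400/5772)⁴
       = 0.01416 × (5.094)⁴ = 0.01416 × 673.1 = 9.532.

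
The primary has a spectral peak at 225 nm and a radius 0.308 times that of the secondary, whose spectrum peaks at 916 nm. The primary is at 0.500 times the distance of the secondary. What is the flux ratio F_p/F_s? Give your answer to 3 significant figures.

104

Wien's law: T_p/T_s = λ_s/λ_p = 916/225 = 4.071.
L_p/L_s = (R_p/R_s)²(T_p/T_s)⁴ = (0.308)²(4.071)⁴ = 26.06.
F_p/F_s = (L_p/L_s)/(d_p/d_s)² = 26.06/(0.500)² = 104.2.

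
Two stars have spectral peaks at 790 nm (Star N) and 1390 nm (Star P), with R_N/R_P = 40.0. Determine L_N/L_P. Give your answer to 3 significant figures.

Wien's law gives T ∝ 1/λ_max, so T_N/T_P = λ_P/λ_N = 1390/790 = 1.759.
Then L ∝ R²T⁴ gives L_N/L_P = (40.0)² × (1.759)⁴ = 1600 × 9.584 = 1.533×10^4.

1.53×10^4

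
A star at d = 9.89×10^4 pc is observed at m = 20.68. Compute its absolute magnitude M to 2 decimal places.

M = m − 5 log₁₀(d/10 pc) = 20.68 − 5 log₁₀(9.89×10^4/10)
  = 20.68 − 5 × 3.995 = 20.68 − 19.98 = 0.70.

0.70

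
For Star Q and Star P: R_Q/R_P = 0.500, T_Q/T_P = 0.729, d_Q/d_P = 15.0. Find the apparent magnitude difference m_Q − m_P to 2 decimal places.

L_Q/L_P = (0.500)²(0.729)⁴ = 0.07061.
F_Q/F_P = (L_Q/L_P)/(d_Q/d_P)² = 0.07061/225.0 = 3.138×10^-4.
m_Q − m_P = −2.5 log₁₀(3.138×10^-4) = 8.76.

8.76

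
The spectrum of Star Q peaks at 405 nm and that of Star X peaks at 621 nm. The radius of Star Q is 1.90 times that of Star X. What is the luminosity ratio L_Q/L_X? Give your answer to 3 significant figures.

Wien's law gives T ∝ 1/λ_max, so T_Q/T_X = λ_X/λ_Q = 621/405 = 1.533.
Then L ∝ R²T⁴ gives L_Q/L_X = (1.90)² × (1.533)⁴ = 3.610 × 5.528 = 19.96.

20.0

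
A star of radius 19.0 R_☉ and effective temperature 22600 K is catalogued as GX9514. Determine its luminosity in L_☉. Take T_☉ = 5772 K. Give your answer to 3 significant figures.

8.48×10^4 L_☉

L/L_☉ = (R/R_☉)² (T/T_☉)⁴ = (19.0)² × (22600/5772)⁴
       = 361.0 × (3.915)⁴ = 361.0 × 235.0 = 8.485×10^4.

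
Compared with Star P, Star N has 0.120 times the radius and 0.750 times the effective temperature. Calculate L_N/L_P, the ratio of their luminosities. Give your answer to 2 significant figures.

From the Stefan–Boltzmann law, L ∝ R²T⁴, so
L_N/L_P = (R_N/R_P)² (T_N/T_P)⁴ = (0.120)² × (0.750)⁴ = 0.01440 × 0.3164 = 0.004556.

0.0046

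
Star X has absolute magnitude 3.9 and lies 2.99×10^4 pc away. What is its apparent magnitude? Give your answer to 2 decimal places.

m = M + 5 log₁₀(d/10 pc) = 3.9 + 5 log₁₀(2.99×10^4/10)
  = 3.9 + 5 × 3.476 = 3.9 + 17.38 = 21.28.

21.28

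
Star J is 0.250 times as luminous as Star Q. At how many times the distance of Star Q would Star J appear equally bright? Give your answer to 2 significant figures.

0.50

Equal flux requires L_J/d_J² = L_Q/d_Q², so d_J/d_Q = √(L_J/L_Q)
= √(0.250) = 0.5000.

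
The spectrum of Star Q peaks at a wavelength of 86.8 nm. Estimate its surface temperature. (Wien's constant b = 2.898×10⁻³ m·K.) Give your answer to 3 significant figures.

T = b/λ_max = 2.898×10⁻³ / (86.8×10⁻⁹) = 3.339×10^4 K.

3.34×10^4 K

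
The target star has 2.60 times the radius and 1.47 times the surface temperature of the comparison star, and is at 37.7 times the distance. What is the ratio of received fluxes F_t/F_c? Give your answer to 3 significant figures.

L_t/L_c = (R_t/R_c)²(T_t/T_c)⁴ = (2.60)² × (1.47)⁴ = 31.57.
F_t/F_c = (L_t/L_c)/(d_t/d_c)² = 31.57 / (37.7)² = 0.02221.

0.0222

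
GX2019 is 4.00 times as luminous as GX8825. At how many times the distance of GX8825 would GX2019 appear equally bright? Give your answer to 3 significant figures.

2.00

Equal flux requires L_GX2019/d_GX2019² = L_GX8825/d_GX8825², so d_GX2019/d_GX8825 = √(L_GX2019/L_GX8825)
= √(4.00) = 2.000.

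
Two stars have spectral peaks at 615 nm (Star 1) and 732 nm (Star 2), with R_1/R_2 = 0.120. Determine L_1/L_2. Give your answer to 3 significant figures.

0.0289

Wien's law gives T ∝ 1/λ_max, so T_1/T_2 = λ_2/λ_1 = 732/615 = 1.190.
Then L ∝ R²T⁴ gives L_1/L_2 = (0.120)² × (1.190)⁴ = 0.01440 × 2.007 = 0.02890.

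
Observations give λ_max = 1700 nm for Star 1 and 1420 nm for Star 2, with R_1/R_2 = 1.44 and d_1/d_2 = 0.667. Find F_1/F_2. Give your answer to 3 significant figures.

Wien's law: T_1/T_2 = λ_2/λ_1 = 1420/1700 = 0.8353.
L_1/L_2 = (R_1/R_2)²(T_1/T_2)⁴ = (1.44)²(0.8353)⁴ = 1.009.
F_1/F_2 = (L_1/L_2)/(d_1/d_2)² = 1.009/(0.667)² = 2.269.

2.27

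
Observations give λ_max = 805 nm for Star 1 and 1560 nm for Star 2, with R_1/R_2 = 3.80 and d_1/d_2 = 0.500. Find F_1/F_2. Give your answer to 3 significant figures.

815

Wien's law: T_1/T_2 = λ_2/λ_1 = 1560/805 = 1.938.
L_1/L_2 = (R_1/R_2)²(T_1/T_2)⁴ = (3.80)²(1.938)⁴ = 203.6.
F_1/F_2 = (L_1/L_2)/(d_1/d_2)² = 203.6/(0.500)² = 814.6.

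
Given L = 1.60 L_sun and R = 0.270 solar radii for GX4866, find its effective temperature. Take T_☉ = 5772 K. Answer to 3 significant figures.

T/T_☉ = (L/L_☉)^(1/4) / (R/R_☉)^(1/2)
T = 5772 × (1.60)^(1/4) / √(0.270) = 5772 × 1.125 / 0.5196 = 1.249×10^4 K.

1.25×10^4 K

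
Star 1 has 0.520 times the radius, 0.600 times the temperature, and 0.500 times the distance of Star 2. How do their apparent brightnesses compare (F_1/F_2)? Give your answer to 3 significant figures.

L_1/L_2 = (R_1/R_2)²(T_1/T_2)⁴ = (0.520)² × (0.600)⁴ = 0.03504.
F_1/F_2 = (L_1/L_2)/(d_1/d_2)² = 0.03504 / (0.500)² = 0.1402.

0.140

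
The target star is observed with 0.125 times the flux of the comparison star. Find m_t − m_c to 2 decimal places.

2.26

m_t − m_c = −2.5 log₁₀(F_t/F_c) = −2.5 log₁₀(0.125) = −2.5 × (-0.903) = 2.258.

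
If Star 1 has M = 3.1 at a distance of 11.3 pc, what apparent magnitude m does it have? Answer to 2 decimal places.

3.37

m = M + 5 log₁₀(d/10 pc) = 3.1 + 5 log₁₀(11.3/10)
  = 3.1 + 5 × 0.053 = 3.1 + 0.27 = 3.37.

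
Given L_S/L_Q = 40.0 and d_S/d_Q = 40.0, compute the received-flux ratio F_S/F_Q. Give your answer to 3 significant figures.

0.0250

F = L/(4πd²), so F_S/F_Q = (L_S/L_Q) / (d_S/d_Q)²
= 40.0 / (40.0)² = 40.0 / 1600 = 0.02500.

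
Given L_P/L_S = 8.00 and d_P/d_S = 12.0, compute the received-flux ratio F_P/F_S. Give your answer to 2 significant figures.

0.056

F = L/(4πd²), so F_P/F_S = (L_P/L_S) / (d_P/d_S)²
= 8.00 / (12.0)² = 8.00 / 144.0 = 0.05556.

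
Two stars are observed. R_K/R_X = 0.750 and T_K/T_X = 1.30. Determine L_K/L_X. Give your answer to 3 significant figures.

1.61

From the Stefan–Boltzmann law, L ∝ R²T⁴, so
L_K/L_X = (R_K/R_X)² (T_K/T_X)⁴ = (0.750)² × (1.30)⁴ = 0.5625 × 2.856 = 1.607.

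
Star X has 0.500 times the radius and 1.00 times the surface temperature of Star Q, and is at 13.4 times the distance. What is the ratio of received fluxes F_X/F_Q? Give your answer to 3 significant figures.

L_X/L_Q = (R_X/R_Q)²(T_X/T_Q)⁴ = (0.500)² × (1.00)⁴ = 0.2500.
F_X/F_Q = (L_X/L_Q)/(d_X/d_Q)² = 0.2500 / (13.4)² = 0.001392.

0.00139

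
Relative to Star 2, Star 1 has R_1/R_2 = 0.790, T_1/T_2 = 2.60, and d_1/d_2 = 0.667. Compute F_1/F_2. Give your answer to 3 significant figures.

L_1/L_2 = (R_1/R_2)²(T_1/T_2)⁴ = (0.790)² × (2.60)⁴ = 28.52.
F_1/F_2 = (L_1/L_2)/(d_1/d_2)² = 28.52 / (0.667)² = 64.11.

64.1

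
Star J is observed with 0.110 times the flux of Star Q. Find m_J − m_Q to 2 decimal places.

2.40

m_J − m_Q = −2.5 log₁₀(F_J/F_Q) = −2.5 log₁₀(0.110) = −2.5 × (-0.959) = 2.397.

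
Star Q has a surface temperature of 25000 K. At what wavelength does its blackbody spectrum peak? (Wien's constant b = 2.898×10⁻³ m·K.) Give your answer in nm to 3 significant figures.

λ_max = b/T = 2.898×10⁻³ / 25000 = 1.16×10^-7 m = 115.9 nm.

116 nm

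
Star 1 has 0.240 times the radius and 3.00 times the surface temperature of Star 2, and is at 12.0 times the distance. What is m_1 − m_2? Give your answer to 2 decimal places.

3.72

L_1/L_2 = (0.240)²(3.00)⁴ = 4.666.
F_1/F_2 = (L_1/L_2)/(d_1/d_2)² = 4.666/144.0 = 0.03240.
m_1 − m_2 = −2.5 log₁₀(0.03240) = 3.72.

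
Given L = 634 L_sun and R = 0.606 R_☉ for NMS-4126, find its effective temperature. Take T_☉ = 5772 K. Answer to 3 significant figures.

3.72×10^4 K

T/T_☉ = (L/L_☉)^(1/4) / (R/R_☉)^(1/2)
T = 5772 × (634)^(1/4) / √(0.606) = 5772 × 5.018 / 0.7785 = 3.721×10^4 K.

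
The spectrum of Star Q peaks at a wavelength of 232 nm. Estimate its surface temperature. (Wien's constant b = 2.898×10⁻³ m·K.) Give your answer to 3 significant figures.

T = b/λ_max = 2.898×10⁻³ / (232×10⁻⁹) = 1.249×10^4 K.

1.25×10^4 K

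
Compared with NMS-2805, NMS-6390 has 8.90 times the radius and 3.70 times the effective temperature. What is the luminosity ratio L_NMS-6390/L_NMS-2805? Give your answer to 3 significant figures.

From the Stefan–Boltzmann law, L ∝ R²T⁴, so
L_NMS-6390/L_NMS-2805 = (R_NMS-6390/R_NMS-2805)² (T_NMS-6390/T_NMS-2805)⁴ = (8.90)² × (3.70)⁴ = 79.21 × 187.4 = 1.485×10^4.

1.48×10^4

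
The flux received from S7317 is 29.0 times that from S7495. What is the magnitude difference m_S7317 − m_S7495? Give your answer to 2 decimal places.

-3.66

m_S7317 − m_S7495 = −2.5 log₁₀(F_S7317/F_S7495) = −2.5 log₁₀(29.0) = −2.5 × (1.462) = -3.656.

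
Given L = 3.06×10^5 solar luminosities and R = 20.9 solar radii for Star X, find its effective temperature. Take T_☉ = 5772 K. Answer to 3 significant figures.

2.97×10^4 K

T/T_☉ = (L/L_☉)^(1/4) / (R/R_☉)^(1/2)
T = 5772 × (3.06×10^5)^(1/4) / √(20.9) = 5772 × 23.52 / 4.572 = 2.970×10^4 K.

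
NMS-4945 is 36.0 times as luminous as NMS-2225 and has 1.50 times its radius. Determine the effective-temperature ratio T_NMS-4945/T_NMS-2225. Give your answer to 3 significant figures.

L ∝ R²T⁴ gives T ∝ (L/R²)^(1/4), so
T_NMS-4945/T_NMS-2225 = (36.0 / 1.50²)^(1/4) = (16.00)^(1/4) = 2.000.

2.00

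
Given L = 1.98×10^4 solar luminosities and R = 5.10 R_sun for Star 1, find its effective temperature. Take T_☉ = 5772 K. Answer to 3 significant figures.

3.03×10^4 K

T/T_☉ = (L/L_☉)^(1/4) / (R/R_☉)^(1/2)
T = 5772 × (1.98×10^4)^(1/4) / √(5.10) = 5772 × 11.86 / 2.258 = 3.032×10^4 K.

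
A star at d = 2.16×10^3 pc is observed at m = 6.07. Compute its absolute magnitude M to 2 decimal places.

M = m − 5 log₁₀(d/10 pc) = 6.07 − 5 log₁₀(2.16×10^3/10)
  = 6.07 − 5 × 2.334 = 6.07 − 11.67 = -5.60.

-5.60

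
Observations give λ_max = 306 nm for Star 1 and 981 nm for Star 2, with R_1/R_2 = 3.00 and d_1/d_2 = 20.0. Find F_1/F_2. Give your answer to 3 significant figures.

Wien's law: T_1/T_2 = λ_2/λ_1 = 981/306 = 3.206.
L_1/L_2 = (R_1/R_2)²(T_1/T_2)⁴ = (3.00)²(3.206)⁴ = 950.7.
F_1/F_2 = (L_1/L_2)/(d_1/d_2)² = 950.7/(20.0)² = 2.377.

2.38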